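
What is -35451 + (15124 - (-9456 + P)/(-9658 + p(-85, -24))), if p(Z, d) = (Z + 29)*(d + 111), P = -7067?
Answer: -295367833/14530 ≈ -20328.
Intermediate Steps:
p(Z, d) = (29 + Z)*(111 + d)
-35451 + (15124 - (-9456 + P)/(-9658 + p(-85, -24))) = -35451 + (15124 - (-9456 - 7067)/(-9658 + (3219 + 29*(-24) + 111*(-85) - 85*(-24)))) = -35451 + (15124 - (-16523)/(-9658 + (3219 - 696 - 9435 + 2040))) = -35451 + (15124 - (-16523)/(-9658 - 4872)) = -35451 + (15124 - (-16523)/(-14530)) = -35451 + (15124 - (-16523)*(-1)/14530) = -35451 + (15124 - 1*16523/14530) = -35451 + (15124 - 16523/14530) = -35451 + 219735197/14530 = -295367833/14530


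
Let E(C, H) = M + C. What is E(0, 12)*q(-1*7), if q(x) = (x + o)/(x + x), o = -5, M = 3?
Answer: 18/7 ≈ 2.5714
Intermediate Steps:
E(C, H) = 3 + C
q(x) = (-5 + x)/(2*x) (q(x) = (x - 5)/(x + x) = (-5 + x)/((2*x)) = (-5 + x)*(1/(2*x)) = (-5 + x)/(2*x))
E(0, 12)*q(-1*7) = (3 + 0)*((-5 - 1*7)/(2*((-1*7)))) = 3*((1/2)*(-5 - 7)/(-7)) = 3*((1/2)*(-1/7)*(-12)) = 3*(6/7) = 18/7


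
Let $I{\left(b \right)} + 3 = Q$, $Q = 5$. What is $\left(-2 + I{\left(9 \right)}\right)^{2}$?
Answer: $0$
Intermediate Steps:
$I{\left(b \right)} = 2$ ($I{\left(b \right)} = -3 + 5 = 2$)
$\left(-2 + I{\left(9 \right)}\right)^{2} = \left(-2 + 2\right)^{2} = 0^{2} = 0$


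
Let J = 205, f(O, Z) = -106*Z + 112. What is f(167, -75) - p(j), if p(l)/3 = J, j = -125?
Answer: 7447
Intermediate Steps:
f(O, Z) = 112 - 106*Z
p(l) = 615 (p(l) = 3*205 = 615)
f(167, -75) - p(j) = (112 - 106*(-75)) - 1*615 = (112 + 7950) - 615 = 8062 - 615 = 7447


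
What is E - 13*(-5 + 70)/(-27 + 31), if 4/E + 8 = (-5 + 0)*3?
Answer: -19451/92 ≈ -211.42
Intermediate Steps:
E = -4/23 (E = 4/(-8 + (-5 + 0)*3) = 4/(-8 - 5*3) = 4/(-8 - 15) = 4/(-23) = 4*(-1/23) = -4/23 ≈ -0.17391)
E - 13*(-5 + 70)/(-27 + 31) = -4/23 - 13*(-5 + 70)/(-27 + 31) = -4/23 - 845/4 = -19451/92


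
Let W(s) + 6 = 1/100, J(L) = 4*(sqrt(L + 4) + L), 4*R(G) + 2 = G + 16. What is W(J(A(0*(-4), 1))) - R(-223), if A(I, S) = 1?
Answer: 2313/50 ≈ 46.260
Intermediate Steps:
R(G) = 7/2 + G/4 (R(G) = -1/2 + (G + 16)/4 = -1/2 + (16 + G)/4 = -1/2 + (4 + G/4) = 7/2 + G/4)
J(L) = 4*L + 4*sqrt(4 + L) (J(L) = 4*(sqrt(4 + L) + L) = 4*(L + sqrt(4 + L)) = 4*L + 4*sqrt(4 + L))
W(s) = -599/100 (W(s) = -6 + 1/100 = -599/100)
W(J(A(0*(-4), 1))) - R(-223) = -599/100 - (7/2 + (1/4)*(-223)) = -599/100 - (7/2 - 223/4) = -599/100 - 1*(-209/4) = -599/100 + 209/4 = 2313/50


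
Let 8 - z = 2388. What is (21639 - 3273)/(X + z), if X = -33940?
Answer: -9183/18160 ≈ -0.50567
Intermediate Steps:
z = -2380 (z = 8 - 1*2388 = 8 - 2388 = -2380)
(21639 - 3273)/(X + z) = (21639 - 3273)/(-33940 - 2380) = 18366/(-36320) = 18366*(-1/36320) = -9183/18160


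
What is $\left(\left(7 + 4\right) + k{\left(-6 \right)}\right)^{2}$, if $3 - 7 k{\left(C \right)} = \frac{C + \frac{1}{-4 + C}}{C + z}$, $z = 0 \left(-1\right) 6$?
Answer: $\frac{458329}{3600} \approx 127.31$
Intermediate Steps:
$z = 0$ ($z = 0 \cdot 6 = 0$)
$k{\left(C \right)} = \frac{3}{7} - \frac{C + \frac{1}{-4 + C}}{7 C}$ ($k{\left(C \right)} = \frac{3}{7} - \frac{\left(C + \frac{1}{-4 + C}\right) \frac{1}{C + 0}}{7} = \frac{3}{7} - \frac{\left(C + \frac{1}{-4 + C}\right) \frac{1}{C}}{7} = \frac{3}{7} - \frac{\frac{1}{C} \left(C + \frac{1}{-4 + C}\right)}{7} = \frac{3}{7} - \frac{C + \frac{1}{-4 + C}}{7 C}$)
$\left(\left(7 + 4\right) + k{\left(-6 \right)}\right)^{2} = \left(\left(7 + 4\right) + \frac{-1 - -48 + 2 \left(-6\right)^{2}}{7 \left(-6\right) \left(-4 - 6\right)}\right)^{2} = \left(11 + \frac{1}{7} \left(- \frac{1}{6}\right) \frac{1}{-10} \left(-1 + 48 + 2 \cdot 36\right)\right)^{2} = \left(11 + \frac{1}{7} \left(- \frac{1}{6}\right) \left(- \frac{1}{10}\right) \left(-1 + 48 + 72\right)\right)^{2} = \left(11 + \frac{1}{7} \left(- \frac{1}{6}\right) \left(- \frac{1}{10}\right) 119\right)^{2} = \left(11 + \frac{17}{60}\right)^{2} = \left(\frac{677}{60}\right)^{2} = \frac{458329}{3600}$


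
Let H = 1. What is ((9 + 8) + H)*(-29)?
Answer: -522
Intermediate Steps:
((9 + 8) + H)*(-29) = ((9 + 8) + 1)*(-29) = (17 + 1)*(-29) = 18*(-29) = -522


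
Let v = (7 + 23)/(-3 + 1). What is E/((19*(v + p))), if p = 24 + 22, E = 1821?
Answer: 1821/589 ≈ 3.0917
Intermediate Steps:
v = -15 (v = 30/(-2) = 30*(-½) = -15)
p = 46
E/((19*(v + p))) = 1821/((19*(-15 + 46))) = 1821/((19*31)) = 1821/589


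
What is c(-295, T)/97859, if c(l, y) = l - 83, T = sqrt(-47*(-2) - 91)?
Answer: -378/97859 ≈ -0.0038627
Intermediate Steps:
T = sqrt(3) (T = sqrt(94 - 91) = sqrt(3) ≈ 1.7320)
c(l, y) = -83 + l
c(-295, T)/97859 = (-83 - 295)/97859 = -378*1/97859 = -378/97859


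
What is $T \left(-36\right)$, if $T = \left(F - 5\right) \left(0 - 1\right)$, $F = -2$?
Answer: $-252$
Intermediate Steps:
$T = 7$ ($T = \left(-2 - 5\right) \left(0 - 1\right) = \left(-7\right) \left(-1\right) = 7$)
$T \left(-36\right) = 7 \left(-36\right) = -252$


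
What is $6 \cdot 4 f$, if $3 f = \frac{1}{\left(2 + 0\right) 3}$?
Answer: $\frac{4}{3} \approx 1.3333$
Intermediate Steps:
$f = \frac{1}{18}$ ($f = \frac{1}{3 \left(2 + 0\right) 3} = \frac{1}{3 \cdot 2 \cdot 3} = \frac{1}{3 \cdot 6} = \frac{1}{3} \cdot \frac{1}{6} = \frac{1}{18} \approx 0.055556$)
$6 \cdot 4 f = 6 \cdot 4 \cdot \frac{1}{18} = 24 \cdot \frac{1}{18} = \frac{4}{3}$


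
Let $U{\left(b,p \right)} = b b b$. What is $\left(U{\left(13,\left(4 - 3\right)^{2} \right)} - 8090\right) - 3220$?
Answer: $-9113$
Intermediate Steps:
$U{\left(b,p \right)} = b^{3}$ ($U{\left(b,p \right)} = b^{2} b = b^{3}$)
$\left(U{\left(13,\left(4 - 3\right)^{2} \right)} - 8090\right) - 3220 = \left(13^{3} - 8090\right) - 3220 = \left(2197 - 8090\right) - 3220 = -5893 - 3220 = -9113$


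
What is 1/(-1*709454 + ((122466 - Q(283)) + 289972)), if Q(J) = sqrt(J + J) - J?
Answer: -296733/88050472723 + sqrt(566)/88050472723 ≈ -3.3698e-6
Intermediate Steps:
Q(J) = -J + sqrt(2)*sqrt(J) (Q(J) = sqrt(2*J) - J = sqrt(2)*sqrt(J) - J = -J + sqrt(2)*sqrt(J))
1/(-1*709454 + ((122466 - Q(283)) + 289972)) = 1/(-1*709454 + ((122466 - (-1*283 + sqrt(2)*sqrt(283))) + 289972)) = 1/(-709454 + ((122466 - (-283 + sqrt(566))) + 289972)) = 1/(-709454 + ((122466 + (283 - sqrt(566))) + 289972)) = 1/(-709454 + ((122749 - sqrt(566)) + 289972)) = 1/(-709454 + (412721 - sqrt(566))) = 1/(-296733 - sqrt(566))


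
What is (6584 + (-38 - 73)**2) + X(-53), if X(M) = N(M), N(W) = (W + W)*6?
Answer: 18269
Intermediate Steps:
N(W) = 12*W (N(W) = (2*W)*6 = 12*W)
X(M) = 12*M
(6584 + (-38 - 73)**2) + X(-53) = (6584 + (-38 - 73)**2) + 12*(-53) = (6584 + (-111)**2) - 636 = (6584 + 12321) - 636 = 18905 - 636 = 18269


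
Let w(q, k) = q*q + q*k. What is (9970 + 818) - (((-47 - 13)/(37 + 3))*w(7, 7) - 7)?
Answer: 10942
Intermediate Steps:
w(q, k) = q² + k*q
(9970 + 818) - (((-47 - 13)/(37 + 3))*w(7, 7) - 7) = (9970 + 818) - (((-47 - 13)/(37 + 3))*(7*(7 + 7)) - 7) = 10788 - ((-60/40)*(7*14) - 7) = 10788 - (-60*1/40*98 - 7) = 10788 - (-3/2*98 - 7) = 10788 - (-147 - 7) = 10788 - 1*(-154) = 10788 + 154 = 10942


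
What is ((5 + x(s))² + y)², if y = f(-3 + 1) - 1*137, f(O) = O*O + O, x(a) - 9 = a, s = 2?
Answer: 14641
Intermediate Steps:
x(a) = 9 + a
f(O) = O + O² (f(O) = O² + O = O + O²)
y = -135 (y = (-3 + 1)*(1 + (-3 + 1)) - 1*137 = -2*(1 - 2) - 137 = -2*(-1) - 137 = 2 - 137 = -135)
((5 + x(s))² + y)² = ((5 + (9 + 2))² - 135)² = ((5 + 11)² - 135)² = (16² - 135)² = (256 - 135)² = 121² = 14641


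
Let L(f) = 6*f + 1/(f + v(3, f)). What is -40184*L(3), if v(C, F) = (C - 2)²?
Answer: -733358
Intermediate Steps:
v(C, F) = (-2 + C)²
L(f) = 1/(1 + f) + 6*f (L(f) = 6*f + 1/(f + (-2 + 3)²) = 6*f + 1/(f + 1²) = 6*f + 1/(f + 1) = 6*f + 1/(1 + f) = 1/(1 + f) + 6*f)
-40184*L(3) = -40184*(1 + 6*3 + 6*3²)/(1 + 3) = -40184*(1 + 18 + 6*9)/4 = -10046*(1 + 18 + 54) = -10046*73 = -40184*73/4 = -733358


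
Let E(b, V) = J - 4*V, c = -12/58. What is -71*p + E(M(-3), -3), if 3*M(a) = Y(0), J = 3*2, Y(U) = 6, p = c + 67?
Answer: -137005/29 ≈ -4724.3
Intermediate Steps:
c = -6/29 (c = -12*1/58 = -6/29 ≈ -0.20690)
p = 1937/29 (p = -6/29 + 67 = 1937/29 ≈ 66.793)
J = 6
M(a) = 2 (M(a) = (⅓)*6 = 2)
E(b, V) = 6 - 4*V
-71*p + E(M(-3), -3) = -71*1937/29 + (6 - 4*(-3)) = -137527/29 + (6 + 12) = -137527/29 + 18 = -137005/29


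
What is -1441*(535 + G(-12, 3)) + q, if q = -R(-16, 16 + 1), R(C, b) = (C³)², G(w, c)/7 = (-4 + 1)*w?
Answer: -17911283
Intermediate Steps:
G(w, c) = -21*w (G(w, c) = 7*((-4 + 1)*w) = 7*(-3*w) = -21*w)
R(C, b) = C⁶
q = -16777216 (q = -1*(-16)⁶ = -1*16777216 = -16777216)
-1441*(535 + G(-12, 3)) + q = -1441*(535 - 21*(-12)) - 16777216 = -1441*(535 + 252) - 16777216 = -1441*787 - 16777216 = -1134067 - 16777216 = -17911283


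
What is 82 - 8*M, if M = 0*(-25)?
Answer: 82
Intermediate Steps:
M = 0
82 - 8*M = 82 - 8*0 = 82 + 0 = 82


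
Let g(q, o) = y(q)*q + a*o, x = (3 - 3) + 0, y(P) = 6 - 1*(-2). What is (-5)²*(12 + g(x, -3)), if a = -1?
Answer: 375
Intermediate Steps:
y(P) = 8 (y(P) = 6 + 2 = 8)
x = 0 (x = 0 + 0 = 0)
g(q, o) = -o + 8*q (g(q, o) = 8*q - o = -o + 8*q)
(-5)²*(12 + g(x, -3)) = (-5)²*(12 + (-1*(-3) + 8*0)) = 25*(12 + (3 + 0)) = 25*(12 + 3) = 25*15 = 375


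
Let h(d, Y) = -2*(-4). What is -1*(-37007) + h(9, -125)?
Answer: 37015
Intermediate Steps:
h(d, Y) = 8
-1*(-37007) + h(9, -125) = -1*(-37007) + 8 = 37007 + 8 = 37015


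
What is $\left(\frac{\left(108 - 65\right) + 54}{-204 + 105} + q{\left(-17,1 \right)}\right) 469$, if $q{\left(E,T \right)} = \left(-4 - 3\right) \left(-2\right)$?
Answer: $\frac{604541}{99} \approx 6106.5$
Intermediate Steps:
$q{\left(E,T \right)} = 14$ ($q{\left(E,T \right)} = \left(-7\right) \left(-2\right) = 14$)
$\left(\frac{\left(108 - 65\right) + 54}{-204 + 105} + q{\left(-17,1 \right)}\right) 469 = \left(\frac{\left(108 - 65\right) + 54}{-204 + 105} + 14\right) 469 = \left(\frac{43 + 54}{-99} + 14\right) 469 = \left(97 \left(- \frac{1}{99}\right) + 14\right) 469 = \left(- \frac{97}{99} + 14\right) 469 = \frac{1289}{99} \cdot 469 = \frac{604541}{99}$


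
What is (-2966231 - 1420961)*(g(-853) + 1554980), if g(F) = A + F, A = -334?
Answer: -6816788219256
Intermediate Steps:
g(F) = -334 + F
(-2966231 - 1420961)*(g(-853) + 1554980) = (-2966231 - 1420961)*((-334 - 853) + 1554980) = -4387192*(-1187 + 1554980) = -4387192*1553793 = -6816788219256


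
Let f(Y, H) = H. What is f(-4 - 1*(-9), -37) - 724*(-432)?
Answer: 312731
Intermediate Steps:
f(-4 - 1*(-9), -37) - 724*(-432) = -37 - 724*(-432) = -37 + 312768 = 312731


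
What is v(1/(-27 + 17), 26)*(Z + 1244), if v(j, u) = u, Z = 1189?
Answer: 63258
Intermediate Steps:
v(1/(-27 + 17), 26)*(Z + 1244) = 26*(1189 + 1244) = 26*2433 = 63258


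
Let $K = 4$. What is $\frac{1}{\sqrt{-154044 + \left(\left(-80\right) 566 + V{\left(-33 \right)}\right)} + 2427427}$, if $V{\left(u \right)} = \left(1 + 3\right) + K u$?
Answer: $\frac{2427427}{5892402039781} - \frac{2 i \sqrt{49863}}{5892402039781} \approx 4.1196 \cdot 10^{-7} - 7.5793 \cdot 10^{-11} i$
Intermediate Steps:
$V{\left(u \right)} = 4 + 4 u$ ($V{\left(u \right)} = \left(1 + 3\right) + 4 u = 4 + 4 u$)
$\frac{1}{\sqrt{-154044 + \left(\left(-80\right) 566 + V{\left(-33 \right)}\right)} + 2427427} = \frac{1}{\sqrt{-154044 + \left(\left(-80\right) 566 + \left(4 + 4 \left(-33\right)\right)\right)} + 2427427} = \frac{1}{\sqrt{-154044 + \left(-45280 + \left(4 - 132\right)\right)} + 2427427} = \frac{1}{\sqrt{-154044 - 45408} + 2427427} = \frac{1}{\sqrt{-199452} + 2427427} = \frac{1}{2 i \sqrt{49863} + 2427427} = \frac{1}{2427427 + 2 i \sqrt{49863}}$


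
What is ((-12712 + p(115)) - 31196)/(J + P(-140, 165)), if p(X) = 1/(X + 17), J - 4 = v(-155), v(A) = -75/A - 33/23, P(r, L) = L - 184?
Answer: 4132444615/1501236 ≈ 2752.7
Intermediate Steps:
P(r, L) = -184 + L
v(A) = -33/23 - 75/A (v(A) = -75/A - 33*1/23 = -75/A - 33/23 = -33/23 - 75/A)
J = 2174/713 (J = 4 + (-33/23 - 75/(-155)) = 4 + (-33/23 - 75*(-1/155)) = 4 + (-33/23 + 15/31) = 4 - 678/713 = 2174/713 ≈ 3.0491)
p(X) = 1/(17 + X)
((-12712 + p(115)) - 31196)/(J + P(-140, 165)) = ((-12712 + 1/(17 + 115)) - 31196)/(2174/713 + (-184 + 165)) = ((-12712 + 1/132) - 31196)/(2174/713 - 19) = ((-12712 + 1/132) - 31196)/(-11373/713) = (-1677983/132 - 31196)*(-713/11373) = -5795855/132*(-713/11373) = 4132444615/1501236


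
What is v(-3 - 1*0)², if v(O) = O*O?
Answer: 81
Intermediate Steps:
v(O) = O²
v(-3 - 1*0)² = ((-3 - 1*0)²)² = ((-3 + 0)²)² = ((-3)²)² = 9² = 81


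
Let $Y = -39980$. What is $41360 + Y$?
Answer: $1380$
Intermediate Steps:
$41360 + Y = 41360 - 39980 = 1380$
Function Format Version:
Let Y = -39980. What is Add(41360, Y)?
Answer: 1380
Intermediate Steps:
Add(41360, Y) = Add(41360, -39980) = 1380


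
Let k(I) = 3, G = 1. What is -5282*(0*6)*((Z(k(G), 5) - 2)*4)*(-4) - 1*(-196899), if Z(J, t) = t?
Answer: 196899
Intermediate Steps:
-5282*(0*6)*((Z(k(G), 5) - 2)*4)*(-4) - 1*(-196899) = -5282*(0*6)*((5 - 2)*4)*(-4) - 1*(-196899) = -5282*0*(3*4)*(-4) + 196899 = -5282*0*12*(-4) + 196899 = -0*(-4) + 196899 = -5282*0 + 196899 = 0 + 196899 = 196899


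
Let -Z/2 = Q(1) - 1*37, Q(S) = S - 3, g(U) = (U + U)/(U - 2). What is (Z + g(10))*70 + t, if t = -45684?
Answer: -40049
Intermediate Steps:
g(U) = 2*U/(-2 + U) (g(U) = (2*U)/(-2 + U) = 2*U/(-2 + U))
Q(S) = -3 + S
Z = 78 (Z = -2*((-3 + 1) - 1*37) = -2*(-2 - 37) = -2*(-39) = 78)
(Z + g(10))*70 + t = (78 + 2*10/(-2 + 10))*70 - 45684 = (78 + 2*10/8)*70 - 45684 = (78 + 2*10*(⅛))*70 - 45684 = (78 + 5/2)*70 - 45684 = (161/2)*70 - 45684 = 5635 - 45684 = -40049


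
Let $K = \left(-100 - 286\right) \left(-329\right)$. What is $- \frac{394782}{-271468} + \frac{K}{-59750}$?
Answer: $- \frac{2721645673}{4055053250} \approx -0.67117$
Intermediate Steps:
$K = 126994$ ($K = \left(-386\right) \left(-329\right) = 126994$)
$- \frac{394782}{-271468} + \frac{K}{-59750} = - \frac{394782}{-271468} + \frac{126994}{-59750} = \left(-394782\right) \left(- \frac{1}{271468}\right) + 126994 \left(- \frac{1}{59750}\right) = \frac{197391}{135734} - \frac{63497}{29875} = - \frac{2721645673}{4055053250}$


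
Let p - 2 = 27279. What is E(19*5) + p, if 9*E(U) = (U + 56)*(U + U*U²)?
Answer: 129723499/9 ≈ 1.4414e+7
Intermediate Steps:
p = 27281 (p = 2 + 27279 = 27281)
E(U) = (56 + U)*(U + U³)/9 (E(U) = ((U + 56)*(U + U*U²))/9 = ((56 + U)*(U + U³))/9 = (56 + U)*(U + U³)/9)
E(19*5) + p = (19*5)*(56 + 19*5 + (19*5)³ + 56*(19*5)²)/9 + 27281 = (⅑)*95*(56 + 95 + 95³ + 56*95²) + 27281 = (⅑)*95*(56 + 95 + 857375 + 56*9025) + 27281 = (⅑)*95*(56 + 95 + 857375 + 505400) + 27281 = (⅑)*95*1362926 + 27281 = 129477970/9 + 27281 = 129723499/9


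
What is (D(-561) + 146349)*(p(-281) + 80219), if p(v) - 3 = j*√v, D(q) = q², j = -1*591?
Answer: 36987957540 - 272492370*I*√281 ≈ 3.6988e+10 - 4.5678e+9*I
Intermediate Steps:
j = -591
p(v) = 3 - 591*√v
(D(-561) + 146349)*(p(-281) + 80219) = ((-561)² + 146349)*((3 - 591*I*√281) + 80219) = (314721 + 146349)*((3 - 591*I*√281) + 80219) = 461070*((3 - 591*I*√281) + 80219) = 461070*(80222 - 591*I*√281) = 36987957540 - 272492370*I*√281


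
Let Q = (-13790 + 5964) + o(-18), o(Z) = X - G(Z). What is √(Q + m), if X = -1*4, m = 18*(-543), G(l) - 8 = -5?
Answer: I*√17607 ≈ 132.69*I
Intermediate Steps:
G(l) = 3 (G(l) = 8 - 5 = 3)
m = -9774
X = -4
o(Z) = -7 (o(Z) = -4 - 1*3 = -4 - 3 = -7)
Q = -7833 (Q = (-13790 + 5964) - 7 = -7826 - 7 = -7833)
√(Q + m) = √(-7833 - 9774) = √(-17607) = I*√17607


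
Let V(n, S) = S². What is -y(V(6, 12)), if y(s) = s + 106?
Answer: -250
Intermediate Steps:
y(s) = 106 + s
-y(V(6, 12)) = -(106 + 12²) = -(106 + 144) = -1*250 = -250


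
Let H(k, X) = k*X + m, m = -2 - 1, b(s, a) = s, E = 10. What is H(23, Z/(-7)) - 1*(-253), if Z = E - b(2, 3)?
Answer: 1566/7 ≈ 223.71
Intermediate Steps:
m = -3
Z = 8 (Z = 10 - 1*2 = 10 - 2 = 8)
H(k, X) = -3 + X*k (H(k, X) = k*X - 3 = X*k - 3 = -3 + X*k)
H(23, Z/(-7)) - 1*(-253) = (-3 + (8/(-7))*23) - 1*(-253) = (-3 + (8*(-1/7))*23) + 253 = (-3 - 8/7*23) + 253 = (-3 - 184/7) + 253 = -205/7 + 253 = 1566/7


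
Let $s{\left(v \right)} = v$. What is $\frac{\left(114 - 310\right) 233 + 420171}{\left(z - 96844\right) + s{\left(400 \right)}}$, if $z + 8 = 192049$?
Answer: $\frac{374503}{95597} \approx 3.9175$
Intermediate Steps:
$z = 192041$ ($z = -8 + 192049 = 192041$)
$\frac{\left(114 - 310\right) 233 + 420171}{\left(z - 96844\right) + s{\left(400 \right)}} = \frac{\left(114 - 310\right) 233 + 420171}{\left(192041 - 96844\right) + 400} = \frac{\left(-196\right) 233 + 420171}{\left(192041 - 96844\right) + 400} = \frac{-45668 + 420171}{95197 + 400} = \frac{374503}{95597}$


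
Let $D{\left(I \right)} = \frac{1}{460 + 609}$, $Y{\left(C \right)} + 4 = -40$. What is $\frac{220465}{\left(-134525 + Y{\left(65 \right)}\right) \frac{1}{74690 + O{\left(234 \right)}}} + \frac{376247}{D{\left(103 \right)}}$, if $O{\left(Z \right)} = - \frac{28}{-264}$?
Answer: $\frac{96517450285391}{240042} \approx 4.0209 \cdot 10^{8}$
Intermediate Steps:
$Y{\left(C \right)} = -44$ ($Y{\left(C \right)} = -4 - 40 = -44$)
$O{\left(Z \right)} = \frac{7}{66}$ ($O{\left(Z \right)} = \left(-28\right) \left(- \frac{1}{264}\right) = \frac{7}{66}$)
$D{\left(I \right)} = \frac{1}{1069}$
$\frac{220465}{\left(-134525 + Y{\left(65 \right)}\right) \frac{1}{74690 + O{\left(234 \right)}}} + \frac{376247}{D{\left(103 \right)}} = \frac{220465}{\left(-134525 - 44\right) \frac{1}{74690 + \frac{7}{66}}} + 376247 \frac{1}{\frac{1}{1069}} = \frac{220465}{\left(-134569\right) \frac{1}{\frac{4929547}{66}}} + 376247 \cdot 1069 = \frac{220465}{\left(-134569\right) \frac{66}{4929547}} + 402208043 = \frac{220465}{- \frac{240042}{133231}} + 402208043 = 220465 \left(- \frac{133231}{240042}\right) + 402208043 = - \frac{29372772415}{240042} + 402208043 = \frac{96517450285391}{240042}$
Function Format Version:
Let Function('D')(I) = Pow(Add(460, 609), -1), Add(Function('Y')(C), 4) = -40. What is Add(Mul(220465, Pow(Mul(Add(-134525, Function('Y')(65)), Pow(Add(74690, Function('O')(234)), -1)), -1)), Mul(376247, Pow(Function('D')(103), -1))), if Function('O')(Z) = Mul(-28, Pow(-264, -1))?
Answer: Rational(96517450285391, 240042) ≈ 4.0209e+8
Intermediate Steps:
Function('Y')(C) = -44 (Function('Y')(C) = Add(-4, -40) = -44)
Function('O')(Z) = Rational(7, 66) (Function('O')(Z) = Mul(-28, Rational(-1, 264)) = Rational(7, 66))
Function('D')(I) = Rational(1, 1069) (Function('D')(I) = Pow(1069, -1) = Rational(1, 1069))
Add(Mul(220465, Pow(Mul(Add(-134525, Function('Y')(65)), Pow(Add(74690, Function('O')(234)), -1)), -1)), Mul(376247, Pow(Function('D')(103), -1))) = Add(Mul(220465, Pow(Mul(Add(-134525, -44), Pow(Add(74690, Rational(7, 66)), -1)), -1)), Mul(376247, Pow(Rational(1, 1069), -1))) = Add(Mul(220465, Pow(Mul(-134569, Pow(Rational(4929547, 66), -1)), -1)), Mul(376247, 1069)) = Add(Mul(220465, Pow(Mul(-134569, Rational(66, 4929547)), -1)), 402208043) = Add(Mul(220465, Pow(Rational(-240042, 133231), -1)), 402208043) = Add(Mul(220465, Rational(-133231, 240042)), 402208043) = Add(Rational(-29372772415, 240042), 402208043) = Rational(96517450285391, 240042)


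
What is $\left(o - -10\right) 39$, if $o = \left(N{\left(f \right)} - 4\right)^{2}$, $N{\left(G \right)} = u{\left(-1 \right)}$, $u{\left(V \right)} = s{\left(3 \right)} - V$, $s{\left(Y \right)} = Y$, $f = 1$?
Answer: $390$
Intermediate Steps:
$u{\left(V \right)} = 3 - V$
$N{\left(G \right)} = 4$ ($N{\left(G \right)} = 3 - -1 = 3 + 1 = 4$)
$o = 0$ ($o = \left(4 - 4\right)^{2} = 0^{2} = 0$)
$\left(o - -10\right) 39 = \left(0 - -10\right) 39 = \left(0 + \left(-2 + 12\right)\right) 39 = \left(0 + 10\right) 39 = 10 \cdot 39 = 390$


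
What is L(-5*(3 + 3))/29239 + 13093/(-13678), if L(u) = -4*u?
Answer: -7779283/8161858 ≈ -0.95313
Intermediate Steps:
L(-5*(3 + 3))/29239 + 13093/(-13678) = -(-20)*(3 + 3)/29239 + 13093/(-13678) = -(-20)*6*(1/29239) + 13093*(-1/13678) = -4*(-30)*(1/29239) - 13093/13678 = 120*(1/29239) - 13093/13678 = 120/29239 - 13093/13678 = -7779283/8161858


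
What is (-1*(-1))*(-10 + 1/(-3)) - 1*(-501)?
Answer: 1472/3 ≈ 490.67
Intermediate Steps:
(-1*(-1))*(-10 + 1/(-3)) - 1*(-501) = 1*(-10 - 1/3) + 501 = 1*(-31/3) + 501 = -31/3 + 501 = 1472/3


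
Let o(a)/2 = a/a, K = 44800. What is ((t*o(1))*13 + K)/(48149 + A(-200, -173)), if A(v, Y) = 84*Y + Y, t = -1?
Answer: 22387/16722 ≈ 1.3388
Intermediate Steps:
o(a) = 2 (o(a) = 2*(a/a) = 2*1 = 2)
A(v, Y) = 85*Y
((t*o(1))*13 + K)/(48149 + A(-200, -173)) = (-1*2*13 + 44800)/(48149 + 85*(-173)) = (-2*13 + 44800)/(48149 - 14705) = (-26 + 44800)/33444 = 44774*(1/33444) = 22387/16722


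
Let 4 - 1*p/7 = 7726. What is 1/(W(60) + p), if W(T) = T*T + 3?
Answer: -1/50451 ≈ -1.9821e-5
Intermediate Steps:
p = -54054 (p = 28 - 7*7726 = 28 - 54082 = -54054)
W(T) = 3 + T**2 (W(T) = T**2 + 3 = 3 + T**2)
1/(W(60) + p) = 1/((3 + 60**2) - 54054) = 1/((3 + 3600) - 54054) = 1/(3603 - 54054) = 1/(-50451) = -1/50451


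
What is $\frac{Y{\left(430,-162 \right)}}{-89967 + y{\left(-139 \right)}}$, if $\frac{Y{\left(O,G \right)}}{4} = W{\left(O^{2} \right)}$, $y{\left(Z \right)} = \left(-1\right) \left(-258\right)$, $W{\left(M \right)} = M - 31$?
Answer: $- \frac{246492}{29903} \approx -8.2431$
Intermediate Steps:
$W{\left(M \right)} = -31 + M$
$y{\left(Z \right)} = 258$
$Y{\left(O,G \right)} = -124 + 4 O^{2}$ ($Y{\left(O,G \right)} = 4 \left(-31 + O^{2}\right) = -124 + 4 O^{2}$)
$\frac{Y{\left(430,-162 \right)}}{-89967 + y{\left(-139 \right)}} = \frac{-124 + 4 \cdot 430^{2}}{-89967 + 258} = \frac{-124 + 4 \cdot 184900}{-89709} = \left(-124 + 739600\right) \left(- \frac{1}{89709}\right) = 739476 \left(- \frac{1}{89709}\right) = - \frac{246492}{29903}$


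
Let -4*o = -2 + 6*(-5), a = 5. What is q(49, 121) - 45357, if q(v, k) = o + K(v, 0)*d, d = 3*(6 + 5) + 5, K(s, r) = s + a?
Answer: -43297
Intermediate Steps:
K(s, r) = 5 + s (K(s, r) = s + 5 = 5 + s)
o = 8 (o = -(-2 + 6*(-5))/4 = -(-2 - 30)/4 = -1/4*(-32) = 8)
d = 38 (d = 3*11 + 5 = 33 + 5 = 38)
q(v, k) = 198 + 38*v (q(v, k) = 8 + (5 + v)*38 = 8 + (190 + 38*v) = 198 + 38*v)
q(49, 121) - 45357 = (198 + 38*49) - 45357 = (198 + 1862) - 45357 = 2060 - 45357 = -43297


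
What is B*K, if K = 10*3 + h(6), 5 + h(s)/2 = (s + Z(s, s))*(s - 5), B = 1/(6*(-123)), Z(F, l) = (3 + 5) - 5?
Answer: -19/369 ≈ -0.051490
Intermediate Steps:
Z(F, l) = 3 (Z(F, l) = 8 - 5 = 3)
B = -1/738 (B = 1/(-738) = -1/738 ≈ -0.0013550)
h(s) = -10 + 2*(-5 + s)*(3 + s) (h(s) = -10 + 2*((s + 3)*(s - 5)) = -10 + 2*((3 + s)*(-5 + s)) = -10 + 2*((-5 + s)*(3 + s)) = -10 + 2*(-5 + s)*(3 + s))
K = 38 (K = 10*3 + (-40 - 4*6 + 2*6**2) = 30 + (-40 - 24 + 2*36) = 30 + (-40 - 24 + 72) = 30 + 8 = 38)
B*K = -1/738*38 = -19/369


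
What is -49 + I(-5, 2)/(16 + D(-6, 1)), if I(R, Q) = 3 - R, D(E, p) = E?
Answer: -241/5 ≈ -48.200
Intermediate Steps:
-49 + I(-5, 2)/(16 + D(-6, 1)) = -49 + (3 - 1*(-5))/(16 - 6) = -49 + (3 + 5)/10 = -49 + 8*(⅒) = -49 + ⅘ = -241/5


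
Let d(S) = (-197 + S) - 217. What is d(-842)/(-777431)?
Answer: 1256/777431 ≈ 0.0016156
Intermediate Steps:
d(S) = -414 + S
d(-842)/(-777431) = (-414 - 842)/(-777431) = -1256*(-1/777431) = 1256/777431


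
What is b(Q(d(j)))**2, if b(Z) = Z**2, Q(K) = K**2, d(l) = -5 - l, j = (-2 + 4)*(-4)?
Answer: 6561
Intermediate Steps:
j = -8 (j = 2*(-4) = -8)
b(Q(d(j)))**2 = (((-5 - 1*(-8))**2)**2)**2 = (((-5 + 8)**2)**2)**2 = ((3**2)**2)**2 = (9**2)**2 = 81**2 = 6561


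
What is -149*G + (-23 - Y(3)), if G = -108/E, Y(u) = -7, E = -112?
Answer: -4471/28 ≈ -159.68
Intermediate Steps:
G = 27/28 (G = -108/(-112) = -108*(-1/112) = 27/28 ≈ 0.96429)
-149*G + (-23 - Y(3)) = -149*27/28 + (-23 - 1*(-7)) = -4023/28 + (-23 + 7) = -4023/28 - 16 = -4471/28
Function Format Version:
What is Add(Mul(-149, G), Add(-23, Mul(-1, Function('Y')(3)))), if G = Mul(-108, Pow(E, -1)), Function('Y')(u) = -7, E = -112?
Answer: Rational(-4471, 28) ≈ -159.68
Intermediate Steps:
G = Rational(27, 28) (G = Mul(-108, Pow(-112, -1)) = Mul(-108, Rational(-1, 112)) = Rational(27, 28) ≈ 0.96429)
Add(Mul(-149, G), Add(-23, Mul(-1, Function('Y')(3)))) = Add(Mul(-149, Rational(27, 28)), Add(-23, Mul(-1, -7))) = Add(Rational(-4023, 28), Add(-23, 7)) = Add(Rational(-4023, 28), -16) = Rational(-4471, 28)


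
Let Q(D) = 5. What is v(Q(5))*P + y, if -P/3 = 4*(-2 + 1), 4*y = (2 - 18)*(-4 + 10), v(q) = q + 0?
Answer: 36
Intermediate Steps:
v(q) = q
y = -24 (y = ((2 - 18)*(-4 + 10))/4 = (-16*6)/4 = (1/4)*(-96) = -24)
P = 12 (P = -12*(-2 + 1) = -12*(-1) = -3*(-4) = 12)
v(Q(5))*P + y = 5*12 - 24 = 60 - 24 = 36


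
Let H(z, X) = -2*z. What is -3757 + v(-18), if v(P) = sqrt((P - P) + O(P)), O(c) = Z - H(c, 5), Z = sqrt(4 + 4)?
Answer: -3757 + I*sqrt(36 - 2*sqrt(2)) ≈ -3757.0 + 5.7595*I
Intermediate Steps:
Z = 2*sqrt(2) (Z = sqrt(8) = 2*sqrt(2) ≈ 2.8284)
O(c) = 2*c + 2*sqrt(2) (O(c) = 2*sqrt(2) - (-2)*c = 2*sqrt(2) + 2*c = 2*c + 2*sqrt(2))
v(P) = sqrt(2*P + 2*sqrt(2)) (v(P) = sqrt((P - P) + (2*P + 2*sqrt(2))) = sqrt(0 + (2*P + 2*sqrt(2))) = sqrt(2*P + 2*sqrt(2)))
-3757 + v(-18) = -3757 + sqrt(2*(-18) + 2*sqrt(2)) = -3757 + sqrt(-36 + 2*sqrt(2))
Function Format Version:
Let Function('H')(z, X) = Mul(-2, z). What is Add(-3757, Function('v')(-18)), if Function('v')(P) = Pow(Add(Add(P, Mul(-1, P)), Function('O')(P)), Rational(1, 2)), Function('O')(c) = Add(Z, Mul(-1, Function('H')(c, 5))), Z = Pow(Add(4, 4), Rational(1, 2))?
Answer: Add(-3757, Mul(I, Pow(Add(36, Mul(-2, Pow(2, Rational(1, 2)))), Rational(1, 2)))) ≈ Add(-3757.0, Mul(5.7595, I))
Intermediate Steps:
Z = Mul(2, Pow(2, Rational(1, 2))) (Z = Pow(8, Rational(1, 2)) = Mul(2, Pow(2, Rational(1, 2))) ≈ 2.8284)
Function('O')(c) = Add(Mul(2, c), Mul(2, Pow(2, Rational(1, 2)))) (Function('O')(c) = Add(Mul(2, Pow(2, Rational(1, 2))), Mul(-1, Mul(-2, c))) = Add(Mul(2, Pow(2, Rational(1, 2))), Mul(2, c)) = Add(Mul(2, c), Mul(2, Pow(2, Rational(1, 2)))))
Function('v')(P) = Pow(Add(Mul(2, P), Mul(2, Pow(2, Rational(1, 2)))), Rational(1, 2)) (Function('v')(P) = Pow(Add(Add(P, Mul(-1, P)), Add(Mul(2, P), Mul(2, Pow(2, Rational(1, 2))))), Rational(1, 2)) = Pow(Add(0, Add(Mul(2, P), Mul(2, Pow(2, Rational(1, 2))))), Rational(1, 2)) = Pow(Add(Mul(2, P), Mul(2, Pow(2, Rational(1, 2)))), Rational(1, 2)))
Add(-3757, Function('v')(-18)) = Add(-3757, Pow(Add(Mul(2, -18), Mul(2, Pow(2, Rational(1, 2)))), Rational(1, 2))) = Add(-3757, Pow(Add(-36, Mul(2, Pow(2, Rational(1, 2)))), Rational(1, 2)))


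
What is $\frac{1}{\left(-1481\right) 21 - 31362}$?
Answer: $- \frac{1}{62463} \approx -1.6009 \cdot 10^{-5}$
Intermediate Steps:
$\frac{1}{\left(-1481\right) 21 - 31362} = \frac{1}{-31101 - 31362} = \frac{1}{-62463} = - \frac{1}{62463}$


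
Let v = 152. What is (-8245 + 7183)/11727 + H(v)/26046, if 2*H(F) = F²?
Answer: 5989414/16968969 ≈ 0.35296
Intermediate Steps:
H(F) = F²/2
(-8245 + 7183)/11727 + H(v)/26046 = (-8245 + 7183)/11727 + ((½)*152²)/26046 = -1062*1/11727 + ((½)*23104)*(1/26046) = -118/1303 + 11552*(1/26046) = -118/1303 + 5776/13023 = 5989414/16968969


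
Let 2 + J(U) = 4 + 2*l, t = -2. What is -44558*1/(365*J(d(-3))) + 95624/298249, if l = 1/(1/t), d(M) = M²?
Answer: 6679592231/108860885 ≈ 61.359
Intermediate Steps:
l = -2 (l = 1/(1/(-2)) = 1/(-½) = -2)
J(U) = -2 (J(U) = -2 + (4 + 2*(-2)) = -2 + (4 - 4) = -2 + 0 = -2)
-44558*1/(365*J(d(-3))) + 95624/298249 = -44558/(365*(-2)) + 95624/298249 = -44558/(-730) + 95624*(1/298249) = -44558*(-1/730) + 95624/298249 = 22279/365 + 95624/298249 = 6679592231/108860885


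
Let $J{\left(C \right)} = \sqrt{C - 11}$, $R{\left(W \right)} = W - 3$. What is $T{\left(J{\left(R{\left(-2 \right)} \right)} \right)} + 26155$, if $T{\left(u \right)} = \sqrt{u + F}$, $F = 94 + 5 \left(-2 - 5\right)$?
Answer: $26155 + \sqrt{59 + 4 i} \approx 26163.0 + 0.26023 i$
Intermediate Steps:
$R{\left(W \right)} = -3 + W$
$F = 59$ ($F = 94 + 5 \left(-7\right) = 94 - 35 = 59$)
$J{\left(C \right)} = \sqrt{-11 + C}$
$T{\left(u \right)} = \sqrt{59 + u}$ ($T{\left(u \right)} = \sqrt{u + 59} = \sqrt{59 + u}$)
$T{\left(J{\left(R{\left(-2 \right)} \right)} \right)} + 26155 = \sqrt{59 + \sqrt{-11 - 5}} + 26155 = \sqrt{59 + \sqrt{-16}} + 26155 = \sqrt{59 + 4 i} + 26155 = 26155 + \sqrt{59 + 4 i}$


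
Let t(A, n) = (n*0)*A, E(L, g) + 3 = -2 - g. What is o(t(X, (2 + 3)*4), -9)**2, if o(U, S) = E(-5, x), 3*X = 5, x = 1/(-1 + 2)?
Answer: 36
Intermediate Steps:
x = 1 (x = 1/1 = 1)
E(L, g) = -5 - g (E(L, g) = -3 + (-2 - g) = -5 - g)
X = 5/3 (X = (1/3)*5 = 5/3 ≈ 1.6667)
t(A, n) = 0 (t(A, n) = 0*A = 0)
o(U, S) = -6 (o(U, S) = -5 - 1*1 = -5 - 1 = -6)
o(t(X, (2 + 3)*4), -9)**2 = (-6)**2 = 36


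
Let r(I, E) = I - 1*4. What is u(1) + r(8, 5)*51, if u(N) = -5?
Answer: 199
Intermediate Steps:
r(I, E) = -4 + I (r(I, E) = I - 4 = -4 + I)
u(1) + r(8, 5)*51 = -5 + (-4 + 8)*51 = -5 + 4*51 = -5 + 204 = 199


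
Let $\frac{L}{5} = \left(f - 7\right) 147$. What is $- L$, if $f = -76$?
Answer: $61005$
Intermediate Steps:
$L = -61005$ ($L = 5 \left(-76 - 7\right) 147 = 5 \left(\left(-83\right) 147\right) = 5 \left(-12201\right) = -61005$)
$- L = \left(-1\right) \left(-61005\right) = 61005$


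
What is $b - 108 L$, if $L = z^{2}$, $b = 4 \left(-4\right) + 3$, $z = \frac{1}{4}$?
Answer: $- \frac{79}{4} \approx -19.75$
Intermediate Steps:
$z = \frac{1}{4} \approx 0.25$
$b = -13$ ($b = -16 + 3 = -13$)
$L = \frac{1}{16}$ ($L = \left(\frac{1}{4}\right)^{2} = \frac{1}{16} \approx 0.0625$)
$b - 108 L = -13 - \frac{27}{4} = - \frac{79}{4}$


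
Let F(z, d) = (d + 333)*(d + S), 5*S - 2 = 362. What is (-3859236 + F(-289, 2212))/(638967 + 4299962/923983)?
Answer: 1806922675140/590398945523 ≈ 3.0605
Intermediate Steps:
S = 364/5 (S = ⅖ + (⅕)*362 = ⅖ + 362/5 = 364/5 ≈ 72.800)
F(z, d) = (333 + d)*(364/5 + d) (F(z, d) = (d + 333)*(d + 364/5) = (333 + d)*(364/5 + d))
(-3859236 + F(-289, 2212))/(638967 + 4299962/923983) = (-3859236 + (121212/5 + 2212² + (2029/5)*2212))/(638967 + 4299962/923983) = (-3859236 + (121212/5 + 4892944 + 4488148/5))/(638967 + 4299962*(1/923983)) = (-3859236 + 5814816)/(638967 + 4299962/923983) = 1955580/(590398945523/923983) = 1955580*(923983/590398945523) = 1806922675140/590398945523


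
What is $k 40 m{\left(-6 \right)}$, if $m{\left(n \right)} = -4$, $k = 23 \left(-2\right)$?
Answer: $7360$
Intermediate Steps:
$k = -46$
$k 40 m{\left(-6 \right)} = \left(-46\right) 40 \left(-4\right) = \left(-1840\right) \left(-4\right) = 7360$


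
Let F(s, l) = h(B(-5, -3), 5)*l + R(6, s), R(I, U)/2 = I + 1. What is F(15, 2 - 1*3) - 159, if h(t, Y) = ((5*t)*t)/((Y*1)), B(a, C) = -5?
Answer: -170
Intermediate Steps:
h(t, Y) = 5*t²/Y (h(t, Y) = (5*t²)/Y = 5*t²/Y)
R(I, U) = 2 + 2*I (R(I, U) = 2*(I + 1) = 2*(1 + I) = 2 + 2*I)
F(s, l) = 14 + 25*l (F(s, l) = (5*(-5)²/5)*l + (2 + 2*6) = (5*(⅕)*25)*l + (2 + 12) = 25*l + 14 = 14 + 25*l)
F(15, 2 - 1*3) - 159 = (14 + 25*(2 - 1*3)) - 159 = (14 + 25*(2 - 3)) - 159 = (14 + 25*(-1)) - 159 = (14 - 25) - 159 = -11 - 159 = -170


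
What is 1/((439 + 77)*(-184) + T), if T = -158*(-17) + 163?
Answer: -1/92095 ≈ -1.0858e-5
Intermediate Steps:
T = 2849 (T = 2686 + 163 = 2849)
1/((439 + 77)*(-184) + T) = 1/((439 + 77)*(-184) + 2849) = 1/(516*(-184) + 2849) = 1/(-94944 + 2849) = 1/(-92095) = -1/92095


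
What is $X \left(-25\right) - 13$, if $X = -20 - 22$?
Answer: $1037$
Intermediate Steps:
$X = -42$ ($X = -20 - 22 = -42$)
$X \left(-25\right) - 13 = \left(-42\right) \left(-25\right) - 13 = 1050 - 13 = 1037$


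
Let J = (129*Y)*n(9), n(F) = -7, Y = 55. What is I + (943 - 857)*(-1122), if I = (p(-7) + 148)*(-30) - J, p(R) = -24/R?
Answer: -359589/7 ≈ -51370.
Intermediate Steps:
J = -49665 (J = (129*55)*(-7) = 7095*(-7) = -49665)
I = 315855/7 (I = (-24/(-7) + 148)*(-30) - 1*(-49665) = (-24*(-⅐) + 148)*(-30) + 49665 = (24/7 + 148)*(-30) + 49665 = (1060/7)*(-30) + 49665 = -31800/7 + 49665 = 315855/7 ≈ 45122.)
I + (943 - 857)*(-1122) = 315855/7 + (943 - 857)*(-1122) = 315855/7 + 86*(-1122) = 315855/7 - 96492 = -359589/7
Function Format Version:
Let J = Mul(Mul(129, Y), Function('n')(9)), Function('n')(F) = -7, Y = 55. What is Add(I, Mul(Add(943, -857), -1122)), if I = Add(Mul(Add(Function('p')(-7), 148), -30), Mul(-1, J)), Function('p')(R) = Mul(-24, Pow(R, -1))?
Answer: Rational(-359589, 7) ≈ -51370.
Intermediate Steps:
J = -49665 (J = Mul(Mul(129, 55), -7) = Mul(7095, -7) = -49665)
I = Rational(315855, 7) (I = Add(Mul(Add(Mul(-24, Pow(-7, -1)), 148), -30), Mul(-1, -49665)) = Add(Mul(Add(Mul(-24, Rational(-1, 7)), 148), -30), 49665) = Add(Mul(Add(Rational(24, 7), 148), -30), 49665) = Add(Mul(Rational(1060, 7), -30), 49665) = Add(Rational(-31800, 7), 49665) = Rational(315855, 7) ≈ 45122.)
Add(I, Mul(Add(943, -857), -1122)) = Add(Rational(315855, 7), Mul(Add(943, -857), -1122)) = Add(Rational(315855, 7), Mul(86, -1122)) = Add(Rational(315855, 7), -96492) = Rational(-359589, 7)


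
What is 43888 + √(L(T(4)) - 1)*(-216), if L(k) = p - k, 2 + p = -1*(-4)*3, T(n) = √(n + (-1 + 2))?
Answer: 43888 - 216*√(9 - √5) ≈ 43326.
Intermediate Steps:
T(n) = √(1 + n) (T(n) = √(n + 1) = √(1 + n))
p = 10 (p = -2 - 1*(-4)*3 = -2 + 4*3 = -2 + 12 = 10)
L(k) = 10 - k
43888 + √(L(T(4)) - 1)*(-216) = 43888 + √((10 - √(1 + 4)) - 1)*(-216) = 43888 + √((10 - √5) - 1)*(-216) = 43888 + √(9 - √5)*(-216) = 43888 - 216*√(9 - √5)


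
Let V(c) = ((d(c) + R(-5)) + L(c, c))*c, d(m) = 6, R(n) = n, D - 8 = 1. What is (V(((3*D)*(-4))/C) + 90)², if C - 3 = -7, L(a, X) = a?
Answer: 715716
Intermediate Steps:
D = 9 (D = 8 + 1 = 9)
C = -4 (C = 3 - 7 = -4)
V(c) = c*(1 + c) (V(c) = ((6 - 5) + c)*c = (1 + c)*c = c*(1 + c))
(V(((3*D)*(-4))/C) + 90)² = ((((3*9)*(-4))/(-4))*(1 + ((3*9)*(-4))/(-4)) + 90)² = (((27*(-4))*(-¼))*(1 + (27*(-4))*(-¼)) + 90)² = ((-108*(-¼))*(1 - 108*(-¼)) + 90)² = (27*(1 + 27) + 90)² = (27*28 + 90)² = (756 + 90)² = 846² = 715716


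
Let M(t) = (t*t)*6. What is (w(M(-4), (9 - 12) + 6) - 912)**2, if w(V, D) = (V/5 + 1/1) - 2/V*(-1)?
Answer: 45807556729/57600 ≈ 7.9527e+5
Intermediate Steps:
M(t) = 6*t**2 (M(t) = t**2*6 = 6*t**2)
w(V, D) = 1 + 2/V + V/5 (w(V, D) = (V*(1/5) + 1*1) + 2/V = (V/5 + 1) + 2/V = (1 + V/5) + 2/V = 1 + 2/V + V/5)
(w(M(-4), (9 - 12) + 6) - 912)**2 = ((1 + 2/((6*(-4)**2)) + (6*(-4)**2)/5) - 912)**2 = ((1 + 2/((6*16)) + (6*16)/5) - 912)**2 = ((1 + 2/96 + (1/5)*96) - 912)**2 = ((1 + 2*(1/96) + 96/5) - 912)**2 = ((1 + 1/48 + 96/5) - 912)**2 = (4853/240 - 912)**2 = (-214027/240)**2 = 45807556729/57600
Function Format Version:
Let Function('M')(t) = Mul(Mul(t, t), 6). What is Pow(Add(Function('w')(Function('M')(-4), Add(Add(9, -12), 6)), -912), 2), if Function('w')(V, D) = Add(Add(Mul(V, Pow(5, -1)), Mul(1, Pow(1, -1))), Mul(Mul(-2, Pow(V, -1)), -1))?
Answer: Rational(45807556729, 57600) ≈ 7.9527e+5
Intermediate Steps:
Function('M')(t) = Mul(6, Pow(t, 2)) (Function('M')(t) = Mul(Pow(t, 2), 6) = Mul(6, Pow(t, 2)))
Function('w')(V, D) = Add(1, Mul(2, Pow(V, -1)), Mul(Rational(1, 5), V)) (Function('w')(V, D) = Add(Add(Mul(V, Rational(1, 5)), Mul(1, 1)), Mul(2, Pow(V, -1))) = Add(Add(Mul(Rational(1, 5), V), 1), Mul(2, Pow(V, -1))) = Add(Add(1, Mul(Rational(1, 5), V)), Mul(2, Pow(V, -1))) = Add(1, Mul(2, Pow(V, -1)), Mul(Rational(1, 5), V)))
Pow(Add(Function('w')(Function('M')(-4), Add(Add(9, -12), 6)), -912), 2) = Pow(Add(Add(1, Mul(2, Pow(Mul(6, Pow(-4, 2)), -1)), Mul(Rational(1, 5), Mul(6, Pow(-4, 2)))), -912), 2) = Pow(Add(Add(1, Mul(2, Pow(Mul(6, 16), -1)), Mul(Rational(1, 5), Mul(6, 16))), -912), 2) = Pow(Add(Add(1, Mul(2, Pow(96, -1)), Mul(Rational(1, 5), 96)), -912), 2) = Pow(Add(Add(1, Mul(2, Rational(1, 96)), Rational(96, 5)), -912), 2) = Pow(Add(Add(1, Rational(1, 48), Rational(96, 5)), -912), 2) = Pow(Add(Rational(4853, 240), -912), 2) = Pow(Rational(-214027, 240), 2) = Rational(45807556729, 57600)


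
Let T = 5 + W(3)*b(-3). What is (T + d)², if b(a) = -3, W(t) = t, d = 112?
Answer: 11664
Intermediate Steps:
T = -4 (T = 5 + 3*(-3) = 5 - 9 = -4)
(T + d)² = (-4 + 112)² = 108² = 11664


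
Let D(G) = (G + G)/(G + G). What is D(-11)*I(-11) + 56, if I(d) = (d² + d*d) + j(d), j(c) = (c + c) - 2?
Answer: 274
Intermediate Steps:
j(c) = -2 + 2*c (j(c) = 2*c - 2 = -2 + 2*c)
I(d) = -2 + 2*d + 2*d² (I(d) = (d² + d*d) + (-2 + 2*d) = (d² + d²) + (-2 + 2*d) = 2*d² + (-2 + 2*d) = -2 + 2*d + 2*d²)
D(G) = 1 (D(G) = (2*G)/((2*G)) = (2*G)*(1/(2*G)) = 1)
D(-11)*I(-11) + 56 = 1*(-2 + 2*(-11) + 2*(-11)²) + 56 = 1*(-2 - 22 + 2*121) + 56 = 1*(-2 - 22 + 242) + 56 = 1*218 + 56 = 218 + 56 = 274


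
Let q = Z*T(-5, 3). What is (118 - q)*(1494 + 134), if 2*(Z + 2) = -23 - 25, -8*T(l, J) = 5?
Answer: 165649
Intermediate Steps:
T(l, J) = -5/8 (T(l, J) = -1/8*5 = -5/8)
Z = -26 (Z = -2 + (-23 - 25)/2 = -2 + (1/2)*(-48) = -2 - 24 = -26)
q = 65/4 (q = -26*(-5/8) = 65/4 ≈ 16.250)
(118 - q)*(1494 + 134) = (118 - 1*65/4)*(1494 + 134) = (118 - 65/4)*1628 = (407/4)*1628 = 165649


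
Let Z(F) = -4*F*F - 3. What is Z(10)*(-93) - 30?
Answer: 37449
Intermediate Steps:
Z(F) = -3 - 4*F**2 (Z(F) = -4*F**2 - 3 = -3 - 4*F**2)
Z(10)*(-93) - 30 = (-3 - 4*10**2)*(-93) - 30 = (-3 - 4*100)*(-93) - 30 = (-3 - 400)*(-93) - 30 = -403*(-93) - 30 = 37479 - 30 = 37449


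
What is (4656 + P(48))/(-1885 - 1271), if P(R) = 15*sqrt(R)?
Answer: -388/263 - 5*sqrt(3)/263 ≈ -1.5082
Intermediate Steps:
(4656 + P(48))/(-1885 - 1271) = (4656 + 15*sqrt(48))/(-1885 - 1271) = (4656 + 15*(4*sqrt(3)))/(-3156) = (4656 + 60*sqrt(3))*(-1/3156) = -388/263 - 5*sqrt(3)/263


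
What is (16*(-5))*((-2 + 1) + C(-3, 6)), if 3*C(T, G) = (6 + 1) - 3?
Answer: -80/3 ≈ -26.667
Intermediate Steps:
C(T, G) = 4/3 (C(T, G) = ((6 + 1) - 3)/3 = (7 - 3)/3 = (⅓)*4 = 4/3)
(16*(-5))*((-2 + 1) + C(-3, 6)) = (16*(-5))*((-2 + 1) + 4/3) = -80*(-1 + 4/3) = -80*⅓ = -80/3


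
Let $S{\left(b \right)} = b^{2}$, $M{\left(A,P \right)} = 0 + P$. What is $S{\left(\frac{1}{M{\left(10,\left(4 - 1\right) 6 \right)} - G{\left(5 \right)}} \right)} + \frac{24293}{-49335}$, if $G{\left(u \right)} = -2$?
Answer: $- \frac{1933573}{3946800} \approx -0.48991$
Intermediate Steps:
$M{\left(A,P \right)} = P$
$S{\left(\frac{1}{M{\left(10,\left(4 - 1\right) 6 \right)} - G{\left(5 \right)}} \right)} + \frac{24293}{-49335} = \left(\frac{1}{\left(4 - 1\right) 6 - -2}\right)^{2} + \frac{24293}{-49335} = \left(\frac{1}{3 \cdot 6 + 2}\right)^{2} + 24293 \left(- \frac{1}{49335}\right) = \left(\frac{1}{18 + 2}\right)^{2} - \frac{24293}{49335} = \left(\frac{1}{20}\right)^{2} - \frac{24293}{49335} = \frac{1}{400} - \frac{24293}{49335} = - \frac{1933573}{3946800}$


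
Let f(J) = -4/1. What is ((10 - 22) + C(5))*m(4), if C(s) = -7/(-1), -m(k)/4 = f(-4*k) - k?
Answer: -160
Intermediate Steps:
f(J) = -4 (f(J) = -4*1 = -4)
m(k) = 16 + 4*k (m(k) = -4*(-4 - k) = 16 + 4*k)
C(s) = 7 (C(s) = -7*(-1) = 7)
((10 - 22) + C(5))*m(4) = ((10 - 22) + 7)*(16 + 4*4) = (-12 + 7)*(16 + 16) = -5*32 = -160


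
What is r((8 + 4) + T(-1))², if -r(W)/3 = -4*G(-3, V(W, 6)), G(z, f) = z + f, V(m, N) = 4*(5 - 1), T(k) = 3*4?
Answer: 24336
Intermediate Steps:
T(k) = 12
V(m, N) = 16 (V(m, N) = 4*4 = 16)
G(z, f) = f + z
r(W) = 156 (r(W) = -(-12)*(16 - 3) = -(-12)*13 = -3*(-52) = 156)
r((8 + 4) + T(-1))² = 156² = 24336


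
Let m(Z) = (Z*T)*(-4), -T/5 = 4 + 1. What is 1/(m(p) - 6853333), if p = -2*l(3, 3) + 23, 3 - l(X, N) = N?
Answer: -1/6851033 ≈ -1.4596e-7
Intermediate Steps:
T = -25 (T = -5*(4 + 1) = -5*5 = -25)
l(X, N) = 3 - N
p = 23 (p = -2*(3 - 1*3) + 23 = -2*(3 - 3) + 23 = -2*0 + 23 = 0 + 23 = 23)
m(Z) = 100*Z (m(Z) = (Z*(-25))*(-4) = -25*Z*(-4) = 100*Z)
1/(m(p) - 6853333) = 1/(100*23 - 6853333) = 1/(2300 - 6853333) = 1/(-6851033) = -1/6851033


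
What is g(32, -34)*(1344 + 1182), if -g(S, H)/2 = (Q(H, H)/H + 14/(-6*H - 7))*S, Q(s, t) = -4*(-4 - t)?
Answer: -1949344512/3349 ≈ -5.8207e+5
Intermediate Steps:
Q(s, t) = 16 + 4*t
g(S, H) = -2*S*(14/(-7 - 6*H) + (16 + 4*H)/H) (g(S, H) = -2*((16 + 4*H)/H + 14/(-6*H - 7))*S = -2*((16 + 4*H)/H + 14/(-7 - 6*H))*S = -2*(14/(-7 - 6*H) + (16 + 4*H)/H)*S = -2*S*(14/(-7 - 6*H) + (16 + 4*H)/H))
g(32, -34)*(1344 + 1182) = (4*32*(-56 - 55*(-34) - 12*(-34)²)/(-34*(7 + 6*(-34))))*(1344 + 1182) = (4*32*(-1/34)*(-56 + 1870 - 12*1156)/(7 - 204))*2526 = (4*32*(-1/34)*(-56 + 1870 - 13872)/(-197))*2526 = (4*32*(-1/34)*(-1/197)*(-12058))*2526 = -771712/3349*2526 = -1949344512/3349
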